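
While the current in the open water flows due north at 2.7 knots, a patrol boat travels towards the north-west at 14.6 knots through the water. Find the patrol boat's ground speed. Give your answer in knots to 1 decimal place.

16.6 knots

Taking east as x and north as y: velocity relative to the water = (-10.324, 10.324) knots; the water relative to ground = (0.000, 2.700) knots.
Velocity relative to ground = (-10.324, 10.324) + (0.000, 2.700) = (-10.324, 13.024) knots.
Speed = |(-10.324, 13.024)| = 16.619 knots.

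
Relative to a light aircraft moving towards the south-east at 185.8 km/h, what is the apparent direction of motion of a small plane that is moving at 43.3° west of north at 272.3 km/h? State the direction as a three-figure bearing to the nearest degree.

316°

Taking east as x and north as y: small plane velocity = (-186.748, 198.173) km/h; light aircraft velocity = (131.380, -131.380) km/h.
Velocity of small plane relative to light aircraft = (-186.748, 198.173) − (131.380, -131.380) = (-318.129, 329.553) km/h.
Bearing = atan2(-318.13, 329.55) = 316.01° clockwise from north.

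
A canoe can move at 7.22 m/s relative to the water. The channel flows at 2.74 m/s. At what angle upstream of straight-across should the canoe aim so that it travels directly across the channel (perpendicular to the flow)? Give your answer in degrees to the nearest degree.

22°

To cancel the current, the upstream component of the canoe's velocity must equal the flow: 7.22 sin θ = 2.74.
sin θ = 2.74 / 7.22 = 0.3795.
θ = arcsin(0.3795) = 22.303°.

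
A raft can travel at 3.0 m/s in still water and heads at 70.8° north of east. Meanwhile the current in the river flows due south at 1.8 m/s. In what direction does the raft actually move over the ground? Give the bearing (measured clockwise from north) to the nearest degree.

044°

Taking east as x and north as y: velocity relative to the water = (0.987, 2.833) m/s; the water relative to ground = (0.000, -1.800) m/s.
Velocity relative to ground = (0.987, 2.833) + (0.000, -1.800) = (0.987, 1.033) m/s.
Bearing = atan2(0.99, 1.03) = 43.68° clockwise from north.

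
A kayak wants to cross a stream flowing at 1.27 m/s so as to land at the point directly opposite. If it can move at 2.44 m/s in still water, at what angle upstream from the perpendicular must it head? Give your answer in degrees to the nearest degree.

31°

To cancel the current, the upstream component of the kayak's velocity must equal the flow: 2.44 sin θ = 1.27.
sin θ = 1.27 / 2.44 = 0.5205.
θ = arcsin(0.5205) = 31.365°.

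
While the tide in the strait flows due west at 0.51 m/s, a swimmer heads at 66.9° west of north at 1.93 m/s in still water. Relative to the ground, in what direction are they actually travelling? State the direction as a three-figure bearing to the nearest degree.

288°

Taking east as x and north as y: velocity relative to the water = (-1.775, 0.757) m/s; the water relative to ground = (-0.510, 0.000) m/s.
Velocity relative to ground = (-1.775, 0.757) + (-0.510, 0.000) = (-2.285, 0.757) m/s.
Bearing = atan2(-2.29, 0.76) = 288.33° clockwise from north.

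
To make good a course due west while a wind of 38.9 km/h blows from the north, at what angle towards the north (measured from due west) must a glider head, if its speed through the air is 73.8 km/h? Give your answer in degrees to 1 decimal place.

31.8°

The wind pushes perpendicular to the desired track; the heading must have a component into the wind equal to 38.9 km/h: 73.8 sin θ = 38.9.
sin θ = 0.5271, so θ = 31.810°.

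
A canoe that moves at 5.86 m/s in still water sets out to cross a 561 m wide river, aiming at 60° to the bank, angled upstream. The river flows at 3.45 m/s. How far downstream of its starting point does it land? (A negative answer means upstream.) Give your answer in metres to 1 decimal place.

57.5 m

Perpendicular speed = 5.075 m/s; crossing time = 561 / 5.075 = 110.544 s.
Net downstream speed = 0.520 m/s.
Drift = 0.520 × 110.544 = 57.483 m (downstream).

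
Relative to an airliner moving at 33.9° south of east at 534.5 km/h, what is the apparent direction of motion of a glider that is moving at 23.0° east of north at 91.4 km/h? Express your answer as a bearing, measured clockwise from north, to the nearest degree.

Taking east as x and north as y: glider velocity = (35.713, 84.134) km/h; airliner velocity = (443.642, -298.115) km/h.
Velocity of glider relative to airliner = (35.713, 84.134) − (443.642, -298.115) = (-407.929, 382.249) km/h.
Bearing = atan2(-407.93, 382.25) = 313.14° clockwise from north.

313°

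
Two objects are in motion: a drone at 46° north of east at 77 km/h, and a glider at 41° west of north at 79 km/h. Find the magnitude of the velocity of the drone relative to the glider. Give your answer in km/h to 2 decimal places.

105.40 km/h

Taking east as x and north as y: drone velocity = (53.489, 55.389) km/h; glider velocity = (-51.829, 59.622) km/h.
Velocity of drone relative to glider = (53.489, 55.389) − (-51.829, 59.622) = (105.317, -4.233) km/h.
Magnitude = |(105.317, -4.233)| = 105.402 km/h.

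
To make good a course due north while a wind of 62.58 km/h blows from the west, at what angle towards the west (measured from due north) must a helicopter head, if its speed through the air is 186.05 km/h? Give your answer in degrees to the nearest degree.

20°

The wind pushes perpendicular to the desired track; the heading must have a component into the wind equal to 62.58 km/h: 186.05 sin θ = 62.58.
sin θ = 0.3364, so θ = 19.655°.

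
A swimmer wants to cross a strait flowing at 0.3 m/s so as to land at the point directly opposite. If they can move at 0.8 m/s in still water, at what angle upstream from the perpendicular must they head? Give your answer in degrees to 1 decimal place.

22.0°

To cancel the current, the upstream component of the swimmer's velocity must equal the flow: 0.8 sin θ = 0.3.
sin θ = 0.3 / 0.8 = 0.3750.
θ = arcsin(0.3750) = 22.024°.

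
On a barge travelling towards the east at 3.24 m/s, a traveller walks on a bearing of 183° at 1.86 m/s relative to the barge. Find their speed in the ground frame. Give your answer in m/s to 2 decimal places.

Taking east as x and north as y: barge velocity = (3.240, 0.000) m/s; traveller velocity relative to barge = (-0.097, -1.857) m/s.
Velocity relative to ground = (3.240, 0.000) + (-0.097, -1.857) = (3.143, -1.857) m/s.
Speed = |(3.143, -1.857)| = 3.651 m/s.

3.65 m/s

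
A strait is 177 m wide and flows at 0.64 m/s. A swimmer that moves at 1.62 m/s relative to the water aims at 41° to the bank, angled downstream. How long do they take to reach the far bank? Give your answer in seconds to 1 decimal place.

The component of the swimmer's velocity perpendicular to the bank is 1.62 × sin 41° = 1.063 m/s.
The flow acts along the bank and has no component across it.
Time = 177 / 1.063 = 166.539 s.

166.5 s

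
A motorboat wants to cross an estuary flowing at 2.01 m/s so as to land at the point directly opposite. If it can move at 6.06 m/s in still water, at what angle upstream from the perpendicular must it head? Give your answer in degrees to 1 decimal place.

To cancel the current, the upstream component of the motorboat's velocity must equal the flow: 6.06 sin θ = 2.01.
sin θ = 2.01 / 6.06 = 0.3317.
θ = arcsin(0.3317) = 19.371°.

19.4°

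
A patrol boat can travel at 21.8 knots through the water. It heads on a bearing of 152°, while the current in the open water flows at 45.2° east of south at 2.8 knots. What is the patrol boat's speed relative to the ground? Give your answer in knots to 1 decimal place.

Taking east as x and north as y: velocity relative to the water = (10.234, -19.248) knots; the water relative to ground = (1.987, -1.973) knots.
Velocity relative to ground = (10.234, -19.248) + (1.987, -1.973) = (12.221, -21.221) knots.
Speed = |(12.221, -21.221)| = 24.489 knots.

24.5 knots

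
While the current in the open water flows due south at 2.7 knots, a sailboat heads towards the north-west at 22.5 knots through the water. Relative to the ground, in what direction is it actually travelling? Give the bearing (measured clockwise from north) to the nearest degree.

310°

Taking east as x and north as y: velocity relative to the water = (-15.910, 15.910) knots; the water relative to ground = (0.000, -2.700) knots.
Velocity relative to ground = (-15.910, 15.910) + (0.000, -2.700) = (-15.910, 13.210) knots.
Bearing = atan2(-15.91, 13.21) = 309.70° clockwise from north.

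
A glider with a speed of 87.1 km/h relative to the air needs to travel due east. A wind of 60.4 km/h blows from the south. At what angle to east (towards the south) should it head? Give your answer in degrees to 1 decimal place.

43.9°

The wind pushes perpendicular to the desired track; the heading must have a component into the wind equal to 60.4 km/h: 87.1 sin θ = 60.4.
sin θ = 0.6935, so θ = 43.904°.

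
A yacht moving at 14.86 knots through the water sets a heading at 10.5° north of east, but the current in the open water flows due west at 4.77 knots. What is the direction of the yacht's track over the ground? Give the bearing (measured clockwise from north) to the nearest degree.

Taking east as x and north as y: velocity relative to the water = (14.611, 2.708) knots; the water relative to ground = (-4.770, 0.000) knots.
Velocity relative to ground = (14.611, 2.708) + (-4.770, 0.000) = (9.841, 2.708) knots.
Bearing = atan2(9.84, 2.71) = 74.61° clockwise from north.

075°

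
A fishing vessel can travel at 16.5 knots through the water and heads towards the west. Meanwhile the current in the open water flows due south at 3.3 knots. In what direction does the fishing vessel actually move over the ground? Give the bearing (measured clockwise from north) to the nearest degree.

Taking east as x and north as y: velocity relative to the water = (-16.500, 0.000) knots; the water relative to ground = (0.000, -3.300) knots.
Velocity relative to ground = (-16.500, 0.000) + (0.000, -3.300) = (-16.500, -3.300) knots.
Bearing = atan2(-16.50, -3.30) = 258.69° clockwise from north.

259°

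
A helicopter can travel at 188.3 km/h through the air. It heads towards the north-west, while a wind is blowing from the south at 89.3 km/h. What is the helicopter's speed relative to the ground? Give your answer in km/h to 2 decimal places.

259.25 km/h

Taking east as x and north as y: velocity relative to the air = (-133.148, 133.148) km/h; the air relative to ground = (0.000, 89.300) km/h.
Velocity relative to ground = (-133.148, 133.148) + (0.000, 89.300) = (-133.148, 222.448) km/h.
Speed = |(-133.148, 222.448)| = 259.252 km/h.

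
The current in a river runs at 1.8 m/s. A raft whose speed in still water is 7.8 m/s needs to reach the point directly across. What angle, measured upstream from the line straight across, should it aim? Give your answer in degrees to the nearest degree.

13°

To cancel the current, the upstream component of the raft's velocity must equal the flow: 7.8 sin θ = 1.8.
sin θ = 1.8 / 7.8 = 0.2308.
θ = arcsin(0.2308) = 13.342°.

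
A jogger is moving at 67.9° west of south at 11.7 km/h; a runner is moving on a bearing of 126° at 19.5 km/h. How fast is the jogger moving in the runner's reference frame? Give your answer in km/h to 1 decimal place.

27.5 km/h

Taking east as x and north as y: jogger velocity = (-10.840, -4.402) km/h; runner velocity = (15.776, -11.462) km/h.
Velocity of jogger relative to runner = (-10.840, -4.402) − (15.776, -11.462) = (-26.616, 7.060) km/h.
Magnitude = |(-26.616, 7.060)| = 27.537 km/h.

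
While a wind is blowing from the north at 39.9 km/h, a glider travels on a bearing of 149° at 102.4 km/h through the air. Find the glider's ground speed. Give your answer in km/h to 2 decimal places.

Taking east as x and north as y: velocity relative to the air = (52.740, -87.774) km/h; the air relative to ground = (0.000, -39.900) km/h.
Velocity relative to ground = (52.740, -87.774) + (0.000, -39.900) = (52.740, -127.674) km/h.
Speed = |(52.740, -127.674)| = 138.138 km/h.

138.14 km/h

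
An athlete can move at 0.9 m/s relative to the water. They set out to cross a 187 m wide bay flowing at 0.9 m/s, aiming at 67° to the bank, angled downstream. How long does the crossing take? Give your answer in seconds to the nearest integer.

226 s

The component of the athlete's velocity perpendicular to the bank is 0.9 × sin 67° = 0.828 m/s.
The flow acts along the bank and has no component across it.
Time = 187 / 0.828 = 225.722 s.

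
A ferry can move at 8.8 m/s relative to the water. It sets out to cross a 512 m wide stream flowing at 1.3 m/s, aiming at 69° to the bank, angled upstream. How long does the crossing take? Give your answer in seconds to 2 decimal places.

The component of the ferry's velocity perpendicular to the bank is 8.8 × sin 69° = 8.216 m/s.
The current is parallel to the bank, so it does not affect the crossing time.
Time = 512 / 8.216 = 62.321 s.

62.32 s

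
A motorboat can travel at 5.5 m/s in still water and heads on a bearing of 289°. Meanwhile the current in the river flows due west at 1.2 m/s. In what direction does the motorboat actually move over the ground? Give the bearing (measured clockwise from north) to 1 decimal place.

285.6°

Taking east as x and north as y: velocity relative to the water = (-5.200, 1.791) m/s; the water relative to ground = (-1.200, 0.000) m/s.
Velocity relative to ground = (-5.200, 1.791) + (-1.200, 0.000) = (-6.400, 1.791) m/s.
Bearing = atan2(-6.40, 1.79) = 285.63° clockwise from north.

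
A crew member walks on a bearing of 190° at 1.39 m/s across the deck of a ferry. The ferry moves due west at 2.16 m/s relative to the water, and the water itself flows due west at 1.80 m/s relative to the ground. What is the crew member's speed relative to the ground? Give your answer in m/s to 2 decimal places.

4.42 m/s

In east/north components (m/s): crew member relative to ferry = (-0.241, -1.369); ferry relative to water = (-2.160, 0.000); water relative to ground = (-1.800, 0.000).
Sum = (-4.201, -1.369) m/s.
Speed = |(-4.201, -1.369)| = 4.419 m/s.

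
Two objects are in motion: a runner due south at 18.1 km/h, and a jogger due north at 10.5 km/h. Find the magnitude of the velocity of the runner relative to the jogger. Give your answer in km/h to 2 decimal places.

28.60 km/h

Taking east as x and north as y: runner velocity = (0.000, -18.100) km/h; jogger velocity = (0.000, 10.500) km/h.
Velocity of runner relative to jogger = (0.000, -18.100) − (0.000, 10.500) = (0.000, -28.600) km/h.
Magnitude = |(0.000, -28.600)| = 28.600 km/h.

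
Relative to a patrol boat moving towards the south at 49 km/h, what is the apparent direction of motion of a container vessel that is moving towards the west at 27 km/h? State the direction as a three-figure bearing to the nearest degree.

331°

Taking east as x and north as y: container vessel velocity = (-27.000, 0.000) km/h; patrol boat velocity = (0.000, -49.000) km/h.
Velocity of container vessel relative to patrol boat = (-27.000, 0.000) − (0.000, -49.000) = (-27.000, 49.000) km/h.
Bearing = atan2(-27.00, 49.00) = 331.14° clockwise from north.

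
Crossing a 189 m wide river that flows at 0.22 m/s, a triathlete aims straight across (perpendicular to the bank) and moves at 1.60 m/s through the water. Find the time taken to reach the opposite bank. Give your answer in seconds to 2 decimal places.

118.13 s

The component of the triathlete's velocity perpendicular to the bank is 1.60 m/s.
The current is parallel to the bank, so it does not affect the crossing time.
Time = 189 / 1.600 = 118.125 s.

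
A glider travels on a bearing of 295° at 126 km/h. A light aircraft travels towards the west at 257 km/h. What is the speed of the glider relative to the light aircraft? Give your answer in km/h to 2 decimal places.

152.41 km/h

Taking east as x and north as y: glider velocity = (-114.195, 53.250) km/h; light aircraft velocity = (-257.000, 0.000) km/h.
Velocity of glider relative to light aircraft = (-114.195, 53.250) − (-257.000, 0.000) = (142.805, 53.250) km/h.
Magnitude = |(142.805, 53.250)| = 152.410 km/h.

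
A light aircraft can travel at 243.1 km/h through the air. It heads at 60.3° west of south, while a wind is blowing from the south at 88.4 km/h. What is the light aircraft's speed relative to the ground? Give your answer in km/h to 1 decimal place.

Taking east as x and north as y: velocity relative to the air = (-211.164, -120.446) km/h; the air relative to ground = (0.000, 88.400) km/h.
Velocity relative to ground = (-211.164, -120.446) + (0.000, 88.400) = (-211.164, -32.046) km/h.
Speed = |(-211.164, -32.046)| = 213.582 km/h.

213.6 km/h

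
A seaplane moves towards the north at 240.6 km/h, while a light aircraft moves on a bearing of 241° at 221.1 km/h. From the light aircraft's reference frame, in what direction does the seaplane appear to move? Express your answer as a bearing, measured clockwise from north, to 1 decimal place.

Taking east as x and north as y: seaplane velocity = (0.000, 240.600) km/h; light aircraft velocity = (-193.378, -107.191) km/h.
Velocity of seaplane relative to light aircraft = (0.000, 240.600) − (-193.378, -107.191) = (193.378, 347.791) km/h.
Bearing = atan2(193.38, 347.79) = 29.07° clockwise from north.

029.1°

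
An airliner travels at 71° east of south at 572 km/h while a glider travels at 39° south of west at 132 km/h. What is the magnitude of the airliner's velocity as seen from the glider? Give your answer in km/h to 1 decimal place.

Taking east as x and north as y: airliner velocity = (540.837, -186.225) km/h; glider velocity = (-102.583, -83.070) km/h.
Velocity of airliner relative to glider = (540.837, -186.225) − (-102.583, -83.070) = (643.420, -103.155) km/h.
Magnitude = |(643.420, -103.155)| = 651.636 km/h.

651.6 km/h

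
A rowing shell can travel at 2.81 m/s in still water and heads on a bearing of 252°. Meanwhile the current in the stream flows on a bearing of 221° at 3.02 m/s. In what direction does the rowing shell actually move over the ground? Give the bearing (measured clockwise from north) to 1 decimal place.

Taking east as x and north as y: velocity relative to the water = (-2.672, -0.868) m/s; the water relative to ground = (-1.981, -2.279) m/s.
Velocity relative to ground = (-2.672, -0.868) + (-1.981, -2.279) = (-4.654, -3.148) m/s.
Bearing = atan2(-4.65, -3.15) = 235.93° clockwise from north.

235.9°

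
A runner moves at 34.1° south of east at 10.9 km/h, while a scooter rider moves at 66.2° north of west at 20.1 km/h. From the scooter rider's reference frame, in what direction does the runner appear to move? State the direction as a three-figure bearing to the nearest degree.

145°

Taking east as x and north as y: runner velocity = (9.026, -6.111) km/h; scooter rider velocity = (-8.111, 18.391) km/h.
Velocity of runner relative to scooter rider = (9.026, -6.111) − (-8.111, 18.391) = (17.137, -24.502) km/h.
Bearing = atan2(17.14, -24.50) = 145.03° clockwise from north.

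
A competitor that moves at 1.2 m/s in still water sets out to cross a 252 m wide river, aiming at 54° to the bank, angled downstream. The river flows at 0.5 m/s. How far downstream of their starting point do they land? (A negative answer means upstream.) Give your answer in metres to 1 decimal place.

312.9 m

Perpendicular speed = 0.971 m/s; crossing time = 252 / 0.971 = 259.574 s.
Net downstream speed = 1.205 m/s.
Drift = 1.205 × 259.574 = 312.876 m (downstream).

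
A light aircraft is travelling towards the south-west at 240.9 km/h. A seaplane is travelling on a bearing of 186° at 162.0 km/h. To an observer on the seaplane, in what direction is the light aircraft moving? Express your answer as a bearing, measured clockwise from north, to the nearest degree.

267°

Taking east as x and north as y: light aircraft velocity = (-170.342, -170.342) km/h; seaplane velocity = (-16.934, -161.113) km/h.
Velocity of light aircraft relative to seaplane = (-170.342, -170.342) − (-16.934, -161.113) = (-153.408, -9.229) km/h.
Bearing = atan2(-153.41, -9.23) = 266.56° clockwise from north.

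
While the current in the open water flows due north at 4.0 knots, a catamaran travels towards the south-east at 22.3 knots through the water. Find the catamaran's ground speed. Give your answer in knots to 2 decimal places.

19.68 knots

Taking east as x and north as y: velocity relative to the water = (15.768, -15.768) knots; the water relative to ground = (0.000, 4.000) knots.
Velocity relative to ground = (15.768, -15.768) + (0.000, 4.000) = (15.768, -11.768) knots.
Speed = |(15.768, -11.768)| = 19.676 knots.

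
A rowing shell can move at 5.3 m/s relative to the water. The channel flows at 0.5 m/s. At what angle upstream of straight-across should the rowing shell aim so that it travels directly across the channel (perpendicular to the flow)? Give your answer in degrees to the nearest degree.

To cancel the current, the upstream component of the rowing shell's velocity must equal the flow: 5.3 sin θ = 0.5.
sin θ = 0.5 / 5.3 = 0.0943.
θ = arcsin(0.0943) = 5.413°.

5°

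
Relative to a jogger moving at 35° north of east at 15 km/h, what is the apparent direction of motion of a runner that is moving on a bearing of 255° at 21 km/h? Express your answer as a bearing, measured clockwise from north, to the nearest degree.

Taking east as x and north as y: runner velocity = (-20.284, -5.435) km/h; jogger velocity = (12.287, 8.604) km/h.
Velocity of runner relative to jogger = (-20.284, -5.435) − (12.287, 8.604) = (-32.572, -14.039) km/h.
Bearing = atan2(-32.57, -14.04) = 246.68° clockwise from north.

247°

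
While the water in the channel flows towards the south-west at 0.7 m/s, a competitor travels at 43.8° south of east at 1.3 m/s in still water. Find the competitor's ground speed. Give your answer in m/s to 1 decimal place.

1.5 m/s

Taking east as x and north as y: velocity relative to the water = (0.938, -0.900) m/s; the water relative to ground = (-0.495, -0.495) m/s.
Velocity relative to ground = (0.938, -0.900) + (-0.495, -0.495) = (0.443, -1.395) m/s.
Speed = |(0.443, -1.395)| = 1.464 m/s.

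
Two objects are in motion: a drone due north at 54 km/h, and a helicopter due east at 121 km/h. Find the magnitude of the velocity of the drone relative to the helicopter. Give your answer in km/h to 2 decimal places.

Taking east as x and north as y: drone velocity = (0.000, 54.000) km/h; helicopter velocity = (121.000, 0.000) km/h.
Velocity of drone relative to helicopter = (0.000, 54.000) − (121.000, 0.000) = (-121.000, 54.000) km/h.
Magnitude = |(-121.000, 54.000)| = 132.503 km/h.

132.50 km/h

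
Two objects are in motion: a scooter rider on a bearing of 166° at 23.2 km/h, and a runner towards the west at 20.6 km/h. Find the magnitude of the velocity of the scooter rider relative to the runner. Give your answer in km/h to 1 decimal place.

Taking east as x and north as y: scooter rider velocity = (5.613, -22.511) km/h; runner velocity = (-20.600, 0.000) km/h.
Velocity of scooter rider relative to runner = (5.613, -22.511) − (-20.600, 0.000) = (26.213, -22.511) km/h.
Magnitude = |(26.213, -22.511)| = 34.552 km/h.

34.6 km/h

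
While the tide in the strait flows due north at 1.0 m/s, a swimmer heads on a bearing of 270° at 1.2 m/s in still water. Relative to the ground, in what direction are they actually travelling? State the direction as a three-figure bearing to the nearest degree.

Taking east as x and north as y: velocity relative to the water = (-1.200, 0.000) m/s; the water relative to ground = (0.000, 1.000) m/s.
Velocity relative to ground = (-1.200, 0.000) + (0.000, 1.000) = (-1.200, 1.000) m/s.
Bearing = atan2(-1.20, 1.00) = 309.81° clockwise from north.

310°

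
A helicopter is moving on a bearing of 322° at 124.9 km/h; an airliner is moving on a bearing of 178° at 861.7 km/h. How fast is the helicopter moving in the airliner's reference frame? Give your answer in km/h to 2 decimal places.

Taking east as x and north as y: helicopter velocity = (-76.896, 98.423) km/h; airliner velocity = (30.073, -861.175) km/h.
Velocity of helicopter relative to airliner = (-76.896, 98.423) − (30.073, -861.175) = (-106.969, 959.598) km/h.
Magnitude = |(-106.969, 959.598)| = 965.541 km/h.

965.54 km/h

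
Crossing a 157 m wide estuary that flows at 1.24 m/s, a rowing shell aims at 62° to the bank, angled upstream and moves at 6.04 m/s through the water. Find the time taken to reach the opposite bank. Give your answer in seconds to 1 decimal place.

The component of the rowing shell's velocity perpendicular to the bank is 6.04 × sin 62° = 5.333 m/s.
The flow acts along the bank and has no component across it.
Time = 157 / 5.333 = 29.439 s.

29.4 s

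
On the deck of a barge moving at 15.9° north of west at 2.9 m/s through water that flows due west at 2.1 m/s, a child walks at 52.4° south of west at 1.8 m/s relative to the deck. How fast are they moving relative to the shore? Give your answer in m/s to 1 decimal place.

In east/north components (m/s): child relative to barge = (-1.098, -1.426); barge relative to water = (-2.789, 0.794); water relative to ground = (-2.100, 0.000).
Sum = (-5.987, -0.632) m/s.
Speed = |(-5.987, -0.632)| = 6.021 m/s.

6.0 m/s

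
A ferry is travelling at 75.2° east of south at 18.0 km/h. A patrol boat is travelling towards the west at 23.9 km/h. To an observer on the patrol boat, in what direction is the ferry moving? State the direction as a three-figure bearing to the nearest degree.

Taking east as x and north as y: ferry velocity = (17.403, -4.598) km/h; patrol boat velocity = (-23.900, 0.000) km/h.
Velocity of ferry relative to patrol boat = (17.403, -4.598) − (-23.900, 0.000) = (41.303, -4.598) km/h.
Bearing = atan2(41.30, -4.60) = 96.35° clockwise from north.

096°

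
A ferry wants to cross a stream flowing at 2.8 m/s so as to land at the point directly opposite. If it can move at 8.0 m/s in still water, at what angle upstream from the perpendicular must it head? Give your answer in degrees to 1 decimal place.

To cancel the current, the upstream component of the ferry's velocity must equal the flow: 8.0 sin θ = 2.8.
sin θ = 2.8 / 8.0 = 0.3500.
θ = arcsin(0.3500) = 20.487°.

20.5°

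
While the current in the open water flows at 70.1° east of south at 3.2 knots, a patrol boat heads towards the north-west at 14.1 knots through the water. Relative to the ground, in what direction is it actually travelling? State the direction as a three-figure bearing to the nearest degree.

322°

Taking east as x and north as y: velocity relative to the water = (-9.970, 9.970) knots; the water relative to ground = (3.009, -1.089) knots.
Velocity relative to ground = (-9.970, 9.970) + (3.009, -1.089) = (-6.961, 8.881) knots.
Bearing = atan2(-6.96, 8.88) = 321.91° clockwise from north.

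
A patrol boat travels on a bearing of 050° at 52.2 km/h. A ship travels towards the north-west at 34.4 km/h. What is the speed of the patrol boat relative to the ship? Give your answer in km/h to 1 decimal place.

65.0 km/h

Taking east as x and north as y: patrol boat velocity = (39.988, 33.554) km/h; ship velocity = (-24.324, 24.324) km/h.
Velocity of patrol boat relative to ship = (39.988, 33.554) − (-24.324, 24.324) = (64.312, 9.229) km/h.
Magnitude = |(64.312, 9.229)| = 64.971 km/h.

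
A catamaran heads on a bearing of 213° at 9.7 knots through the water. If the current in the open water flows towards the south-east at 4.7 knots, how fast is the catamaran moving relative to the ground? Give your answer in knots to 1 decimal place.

Taking east as x and north as y: velocity relative to the water = (-5.283, -8.135) knots; the water relative to ground = (3.323, -3.323) knots.
Velocity relative to ground = (-5.283, -8.135) + (3.323, -3.323) = (-1.960, -11.459) knots.
Speed = |(-1.960, -11.459)| = 11.625 knots.

11.6 knots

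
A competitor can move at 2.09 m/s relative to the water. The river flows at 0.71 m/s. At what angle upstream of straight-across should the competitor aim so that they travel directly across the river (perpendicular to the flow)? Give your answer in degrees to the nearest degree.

20°

To cancel the current, the upstream component of the competitor's velocity must equal the flow: 2.09 sin θ = 0.71.
sin θ = 0.71 / 2.09 = 0.3397.
θ = arcsin(0.3397) = 19.859°.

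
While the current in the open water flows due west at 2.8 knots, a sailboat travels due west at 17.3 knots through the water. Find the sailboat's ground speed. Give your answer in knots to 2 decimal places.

Taking east as x and north as y: velocity relative to the water = (-17.300, 0.000) knots; the water relative to ground = (-2.800, 0.000) knots.
Velocity relative to ground = (-17.300, 0.000) + (-2.800, 0.000) = (-20.100, 0.000) knots.
Speed = |(-20.100, 0.000)| = 20.100 knots.

20.10 knots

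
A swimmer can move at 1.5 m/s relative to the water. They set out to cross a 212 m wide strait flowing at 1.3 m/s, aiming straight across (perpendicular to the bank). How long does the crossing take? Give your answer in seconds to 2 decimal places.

The component of the swimmer's velocity perpendicular to the bank is 1.5 m/s.
The flow acts along the bank and has no component across it.
Time = 212 / 1.500 = 141.333 s.

141.33 s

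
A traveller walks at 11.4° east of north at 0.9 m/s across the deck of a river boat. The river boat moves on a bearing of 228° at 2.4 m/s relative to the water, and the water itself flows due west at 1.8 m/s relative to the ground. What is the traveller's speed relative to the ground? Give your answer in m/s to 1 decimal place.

In east/north components (m/s): traveller relative to river boat = (0.178, 0.882); river boat relative to water = (-1.784, -1.606); water relative to ground = (-1.800, 0.000).
Sum = (-3.406, -0.724) m/s.
Speed = |(-3.406, -0.724)| = 3.482 m/s.

3.5 m/s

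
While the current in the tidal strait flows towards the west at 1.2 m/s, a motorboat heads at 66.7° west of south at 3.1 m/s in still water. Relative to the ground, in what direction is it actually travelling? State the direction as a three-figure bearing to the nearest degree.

253°

Taking east as x and north as y: velocity relative to the water = (-2.847, -1.226) m/s; the water relative to ground = (-1.200, 0.000) m/s.
Velocity relative to ground = (-2.847, -1.226) + (-1.200, 0.000) = (-4.047, -1.226) m/s.
Bearing = atan2(-4.05, -1.23) = 253.14° clockwise from north.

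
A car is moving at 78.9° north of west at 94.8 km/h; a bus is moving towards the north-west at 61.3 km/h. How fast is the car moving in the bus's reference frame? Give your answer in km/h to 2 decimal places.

55.66 km/h

Taking east as x and north as y: car velocity = (-18.251, 93.027) km/h; bus velocity = (-43.346, 43.346) km/h.
Velocity of car relative to bus = (-18.251, 93.027) − (-43.346, 43.346) = (25.095, 49.681) km/h.
Magnitude = |(25.095, 49.681)| = 55.659 km/h.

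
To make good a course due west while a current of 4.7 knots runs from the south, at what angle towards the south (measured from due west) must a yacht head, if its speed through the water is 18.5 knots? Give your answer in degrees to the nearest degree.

15°

The current pushes perpendicular to the desired track; the heading must have a component into the current equal to 4.7 knots: 18.5 sin θ = 4.7.
sin θ = 0.2541, so θ = 14.718°.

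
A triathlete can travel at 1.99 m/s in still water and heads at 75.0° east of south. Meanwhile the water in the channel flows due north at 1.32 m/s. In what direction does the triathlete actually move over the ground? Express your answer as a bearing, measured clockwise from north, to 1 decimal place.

Taking east as x and north as y: velocity relative to the water = (1.922, -0.515) m/s; the water relative to ground = (0.000, 1.320) m/s.
Velocity relative to ground = (1.922, -0.515) + (0.000, 1.320) = (1.922, 0.805) m/s.
Bearing = atan2(1.92, 0.80) = 67.28° clockwise from north.

067.3°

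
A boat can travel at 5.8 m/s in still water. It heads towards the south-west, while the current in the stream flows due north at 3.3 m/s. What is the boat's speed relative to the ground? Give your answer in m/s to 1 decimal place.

Taking east as x and north as y: velocity relative to the water = (-4.101, -4.101) m/s; the water relative to ground = (0.000, 3.300) m/s.
Velocity relative to ground = (-4.101, -4.101) + (0.000, 3.300) = (-4.101, -0.801) m/s.
Speed = |(-4.101, -0.801)| = 4.179 m/s.

4.2 m/s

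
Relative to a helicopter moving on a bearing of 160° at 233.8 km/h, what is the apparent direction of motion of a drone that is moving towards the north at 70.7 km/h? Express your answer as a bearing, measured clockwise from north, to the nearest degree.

Taking east as x and north as y: drone velocity = (0.000, 70.700) km/h; helicopter velocity = (79.964, -219.700) km/h.
Velocity of drone relative to helicopter = (0.000, 70.700) − (79.964, -219.700) = (-79.964, 290.400) km/h.
Bearing = atan2(-79.96, 290.40) = 344.60° clockwise from north.

345°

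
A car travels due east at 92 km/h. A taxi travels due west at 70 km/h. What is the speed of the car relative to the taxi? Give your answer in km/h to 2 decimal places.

162.00 km/h

Taking east as x and north as y: car velocity = (92.000, 0.000) km/h; taxi velocity = (-70.000, 0.000) km/h.
Velocity of car relative to taxi = (92.000, 0.000) − (-70.000, 0.000) = (162.000, 0.000) km/h.
Magnitude = |(162.000, 0.000)| = 162.000 km/h.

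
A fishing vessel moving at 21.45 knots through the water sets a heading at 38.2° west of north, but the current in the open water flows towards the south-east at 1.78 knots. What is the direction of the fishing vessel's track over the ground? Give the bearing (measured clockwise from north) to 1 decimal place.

Taking east as x and north as y: velocity relative to the water = (-13.265, 16.857) knots; the water relative to ground = (1.259, -1.259) knots.
Velocity relative to ground = (-13.265, 16.857) + (1.259, -1.259) = (-12.006, 15.598) knots.
Bearing = atan2(-12.01, 15.60) = 322.41° clockwise from north.

322.4°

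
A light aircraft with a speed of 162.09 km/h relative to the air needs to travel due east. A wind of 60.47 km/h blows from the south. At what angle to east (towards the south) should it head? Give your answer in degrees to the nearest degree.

22°

The wind pushes perpendicular to the desired track; the heading must have a component into the wind equal to 60.47 km/h: 162.09 sin θ = 60.47.
sin θ = 0.3731, so θ = 21.905°.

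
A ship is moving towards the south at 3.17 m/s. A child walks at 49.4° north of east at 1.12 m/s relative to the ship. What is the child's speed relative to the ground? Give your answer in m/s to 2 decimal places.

Taking east as x and north as y: ship velocity = (0.000, -3.170) m/s; child velocity relative to ship = (0.729, 0.850) m/s.
Velocity relative to ground = (0.000, -3.170) + (0.729, 0.850) = (0.729, -2.320) m/s.
Speed = |(0.729, -2.320)| = 2.431 m/s.

2.43 m/s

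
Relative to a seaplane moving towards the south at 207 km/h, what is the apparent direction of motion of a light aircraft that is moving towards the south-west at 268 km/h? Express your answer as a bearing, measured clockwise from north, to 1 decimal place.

275.3°

Taking east as x and north as y: light aircraft velocity = (-189.505, -189.505) km/h; seaplane velocity = (0.000, -207.000) km/h.
Velocity of light aircraft relative to seaplane = (-189.505, -189.505) − (0.000, -207.000) = (-189.505, 17.495) km/h.
Bearing = atan2(-189.50, 17.50) = 275.27° clockwise from north.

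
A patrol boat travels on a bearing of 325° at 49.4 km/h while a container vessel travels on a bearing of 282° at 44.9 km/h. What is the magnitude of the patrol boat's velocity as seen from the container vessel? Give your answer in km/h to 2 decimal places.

34.81 km/h

Taking east as x and north as y: patrol boat velocity = (-28.335, 40.466) km/h; container vessel velocity = (-43.919, 9.335) km/h.
Velocity of patrol boat relative to container vessel = (-28.335, 40.466) − (-43.919, 9.335) = (15.584, 31.131) km/h.
Magnitude = |(15.584, 31.131)| = 34.814 km/h.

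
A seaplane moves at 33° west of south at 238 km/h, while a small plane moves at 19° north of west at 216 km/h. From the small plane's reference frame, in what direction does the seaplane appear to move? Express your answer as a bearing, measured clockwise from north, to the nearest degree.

165°

Taking east as x and north as y: seaplane velocity = (-129.624, -199.604) km/h; small plane velocity = (-204.232, 70.323) km/h.
Velocity of seaplane relative to small plane = (-129.624, -199.604) − (-204.232, 70.323) = (74.608, -269.926) km/h.
Bearing = atan2(74.61, -269.93) = 164.55° clockwise from north.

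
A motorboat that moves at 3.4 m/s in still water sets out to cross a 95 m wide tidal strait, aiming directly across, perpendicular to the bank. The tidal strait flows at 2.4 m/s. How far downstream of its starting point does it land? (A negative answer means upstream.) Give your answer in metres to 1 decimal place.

Perpendicular speed = 3.400 m/s; crossing time = 95 / 3.400 = 27.941 s.
Net downstream speed = 2.400 m/s.
Drift = 2.400 × 27.941 = 67.059 m (downstream).

67.1 m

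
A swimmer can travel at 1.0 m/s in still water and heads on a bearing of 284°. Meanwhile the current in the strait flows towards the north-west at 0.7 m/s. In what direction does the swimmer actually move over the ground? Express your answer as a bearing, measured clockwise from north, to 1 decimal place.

296.7°

Taking east as x and north as y: velocity relative to the water = (-0.970, 0.242) m/s; the water relative to ground = (-0.495, 0.495) m/s.
Velocity relative to ground = (-0.970, 0.242) + (-0.495, 0.495) = (-1.465, 0.737) m/s.
Bearing = atan2(-1.47, 0.74) = 296.70° clockwise from north.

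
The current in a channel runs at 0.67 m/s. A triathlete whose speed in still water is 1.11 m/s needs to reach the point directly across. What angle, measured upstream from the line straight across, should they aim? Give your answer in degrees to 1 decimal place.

To cancel the current, the upstream component of the triathlete's velocity must equal the flow: 1.11 sin θ = 0.67.
sin θ = 0.67 / 1.11 = 0.6036.
θ = arcsin(0.6036) = 37.128°.

37.1°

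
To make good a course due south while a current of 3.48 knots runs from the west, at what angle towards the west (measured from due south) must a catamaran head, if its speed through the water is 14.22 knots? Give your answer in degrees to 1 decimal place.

The current pushes perpendicular to the desired track; the heading must have a component into the current equal to 3.48 knots: 14.22 sin θ = 3.48.
sin θ = 0.2447, so θ = 14.166°.

14.2°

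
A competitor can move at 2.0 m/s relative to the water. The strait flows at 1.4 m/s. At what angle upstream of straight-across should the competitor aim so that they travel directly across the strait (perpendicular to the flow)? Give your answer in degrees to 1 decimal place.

To cancel the current, the upstream component of the competitor's velocity must equal the flow: 2.0 sin θ = 1.4.
sin θ = 1.4 / 2.0 = 0.7000.
θ = arcsin(0.7000) = 44.427°.

44.4°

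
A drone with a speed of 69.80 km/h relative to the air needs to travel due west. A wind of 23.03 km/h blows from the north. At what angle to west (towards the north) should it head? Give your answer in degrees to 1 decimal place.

19.3°

The wind pushes perpendicular to the desired track; the heading must have a component into the wind equal to 23.03 km/h: 69.80 sin θ = 23.03.
sin θ = 0.3299, so θ = 19.265°.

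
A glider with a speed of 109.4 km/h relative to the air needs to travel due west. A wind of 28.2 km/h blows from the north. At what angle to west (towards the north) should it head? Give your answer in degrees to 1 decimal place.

14.9°

The wind pushes perpendicular to the desired track; the heading must have a component into the wind equal to 28.2 km/h: 109.4 sin θ = 28.2.
sin θ = 0.2578, so θ = 14.938°.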